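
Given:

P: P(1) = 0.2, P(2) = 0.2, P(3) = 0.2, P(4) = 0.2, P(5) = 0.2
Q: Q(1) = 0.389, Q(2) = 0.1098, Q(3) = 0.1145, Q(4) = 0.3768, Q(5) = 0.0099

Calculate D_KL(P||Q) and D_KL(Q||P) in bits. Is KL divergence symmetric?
D_KL(P||Q) = 0.8265 bits, D_KL(Q||P) = 0.4876 bits. No, KL divergence is not symmetric.

D_KL(P||Q) = Σ P(x) log₂(P(x)/Q(x))

Computing term by term:
  P(1)·log₂(P(1)/Q(1)) = 0.2·log₂(0.2/0.389) = -0.19195
  P(2)·log₂(P(2)/Q(2)) = 0.2·log₂(0.2/0.1098) = 0.17302
  P(3)·log₂(P(3)/Q(3)) = 0.2·log₂(0.2/0.1145) = 0.16093
  P(4)·log₂(P(4)/Q(4)) = 0.2·log₂(0.2/0.3768) = -0.18276
  P(5)·log₂(P(5)/Q(5)) = 0.2·log₂(0.2/0.0099) = 0.86729

D_KL(P||Q) = -0.19195 + 0.17302 + 0.16093 - 0.18276 + 0.86729 = 0.82653 ≈ 0.8265 bits

D_KL(Q||P) = Σ Q(x) log₂(Q(x)/P(x))

Computing term by term:
  Q(1)·log₂(Q(1)/P(1)) = 0.389·log₂(0.389/0.2) = 0.37335
  Q(2)·log₂(Q(2)/P(2)) = 0.1098·log₂(0.1098/0.2) = -0.09499
  Q(3)·log₂(Q(3)/P(3)) = 0.1145·log₂(0.1145/0.2) = -0.09213
  Q(4)·log₂(Q(4)/P(4)) = 0.3768·log₂(0.3768/0.2) = 0.34432
  Q(5)·log₂(Q(5)/P(5)) = 0.0099·log₂(0.0099/0.2) = -0.04293

D_KL(Q||P) = 0.37335 - 0.09499 - 0.09213 + 0.34432 - 0.04293 = 0.48762 ≈ 0.4876 bits

These are NOT equal (difference: 0.3389 bits). KL divergence is asymmetric: D_KL(P||Q) ≠ D_KL(Q||P) in general.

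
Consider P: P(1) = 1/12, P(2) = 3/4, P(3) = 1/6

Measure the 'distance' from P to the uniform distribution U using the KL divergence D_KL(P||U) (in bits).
0.5441 bits

U(i) = 1/3 for all i

D_KL(P||U) = Σ P(x) log₂(P(x) / (1/3))
           = Σ P(x) log₂(P(x)) + log₂(3)
           = log₂(3) - H(P)

H(P) = -Σ P(x) log₂(P(x)):
  -P(1)·log₂(P(1)) = -(1/12)·log₂(1/12) = 0.29875
  -P(2)·log₂(P(2)) = -(3/4)·log₂(3/4) = 0.31128
  -P(3)·log₂(P(3)) = -(1/6)·log₂(1/6) = 0.43083
H(P) = 0.29875 + 0.31128 + 0.43083 = 1.04086 bits

log₂(3) = 1.58496 bits

D_KL(P||U) = 1.58496 - 1.04086 = 0.54410 ≈ 0.5441 bits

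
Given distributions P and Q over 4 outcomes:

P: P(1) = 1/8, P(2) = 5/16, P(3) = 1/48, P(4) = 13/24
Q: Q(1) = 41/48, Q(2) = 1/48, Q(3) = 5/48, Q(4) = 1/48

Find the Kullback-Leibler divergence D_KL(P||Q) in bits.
3.3720 bits

D_KL(P||Q) = Σ P(x) log₂(P(x)/Q(x))

Computing term by term:
  P(1)·log₂(P(1)/Q(1)) = (1/8)·log₂((1/8)/(41/48)) = -0.34657
  P(2)·log₂(P(2)/Q(2)) = (5/16)·log₂((5/16)/(1/48)) = 1.22090
  P(3)·log₂(P(3)/Q(3)) = (1/48)·log₂((1/48)/(5/48)) = -0.04837
  P(4)·log₂(P(4)/Q(4)) = (13/24)·log₂((13/24)/(1/48)) = 2.54607

D_KL(P||Q) = -0.34657 + 1.22090 - 0.04837 + 2.54607 = 3.37203 ≈ 3.3720 bits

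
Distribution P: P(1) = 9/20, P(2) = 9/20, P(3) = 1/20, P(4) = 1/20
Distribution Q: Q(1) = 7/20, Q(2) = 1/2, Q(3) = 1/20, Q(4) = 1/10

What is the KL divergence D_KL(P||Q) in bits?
0.0448 bits

D_KL(P||Q) = Σ P(x) log₂(P(x)/Q(x))

Computing term by term:
  P(1)·log₂(P(1)/Q(1)) = (9/20)·log₂((9/20)/(7/20)) = 0.16316
  P(2)·log₂(P(2)/Q(2)) = (9/20)·log₂((9/20)/(1/2)) = -0.06840
  P(3)·log₂(P(3)/Q(3)) = (1/20)·log₂((1/20)/(1/20)) = 0.00000
  P(4)·log₂(P(4)/Q(4)) = (1/20)·log₂((1/20)/(1/10)) = -0.05000

D_KL(P||Q) = 0.16316 - 0.06840 + 0.00000 - 0.05000 = 0.04476 ≈ 0.0448 bits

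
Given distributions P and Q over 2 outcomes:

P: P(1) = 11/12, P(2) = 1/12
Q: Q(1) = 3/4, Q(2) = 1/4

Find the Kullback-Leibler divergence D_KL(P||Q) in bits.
0.1333 bits

D_KL(P||Q) = Σ P(x) log₂(P(x)/Q(x))

Computing term by term:
  P(1)·log₂(P(1)/Q(1)) = (11/12)·log₂((11/12)/(3/4)) = 0.26538
  P(2)·log₂(P(2)/Q(2)) = (1/12)·log₂((1/12)/(1/4)) = -0.13208

D_KL(P||Q) = 0.26538 - 0.13208 = 0.13330 ≈ 0.1333 bits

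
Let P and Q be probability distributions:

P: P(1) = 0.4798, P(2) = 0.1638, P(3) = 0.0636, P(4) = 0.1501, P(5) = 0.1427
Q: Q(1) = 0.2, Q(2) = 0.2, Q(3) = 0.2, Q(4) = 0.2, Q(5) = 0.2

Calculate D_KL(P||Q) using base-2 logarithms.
0.3218 bits

D_KL(P||Q) = Σ P(x) log₂(P(x)/Q(x))

Computing term by term:
  P(1)·log₂(P(1)/Q(1)) = 0.4798·log₂(0.4798/0.2) = 0.60572
  P(2)·log₂(P(2)/Q(2)) = 0.1638·log₂(0.1638/0.2) = -0.04718
  P(3)·log₂(P(3)/Q(3)) = 0.0636·log₂(0.0636/0.2) = -0.10512
  P(4)·log₂(P(4)/Q(4)) = 0.1501·log₂(0.1501/0.2) = -0.06215
  P(5)·log₂(P(5)/Q(5)) = 0.1427·log₂(0.1427/0.2) = -0.06950

D_KL(P||Q) = 0.60572 - 0.04718 - 0.10512 - 0.06215 - 0.06950 = 0.32177 ≈ 0.3218 bits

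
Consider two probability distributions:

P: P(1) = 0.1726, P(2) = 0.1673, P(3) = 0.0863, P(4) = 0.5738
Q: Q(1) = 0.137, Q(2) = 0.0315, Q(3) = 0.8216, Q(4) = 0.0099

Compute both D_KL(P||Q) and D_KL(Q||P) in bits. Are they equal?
D_KL(P||Q) = 3.5407 bits, D_KL(Q||P) = 2.4915 bits. No, they are not equal.

D_KL(P||Q) = Σ P(x) log₂(P(x)/Q(x))

Computing term by term:
  P(1)·log₂(P(1)/Q(1)) = 0.1726·log₂(0.1726/0.137) = 0.05752
  P(2)·log₂(P(2)/Q(2)) = 0.1673·log₂(0.1673/0.0315) = 0.40303
  P(3)·log₂(P(3)/Q(3)) = 0.0863·log₂(0.0863/0.8216) = -0.28056
  P(4)·log₂(P(4)/Q(4)) = 0.5738·log₂(0.5738/0.0099) = 3.36073

D_KL(P||Q) = 0.05752 + 0.40303 - 0.28056 + 3.36073 = 3.54072 ≈ 3.5407 bits

D_KL(Q||P) = Σ Q(x) log₂(Q(x)/P(x))

Computing term by term:
  Q(1)·log₂(Q(1)/P(1)) = 0.137·log₂(0.137/0.1726) = -0.04566
  Q(2)·log₂(Q(2)/P(2)) = 0.0315·log₂(0.0315/0.1673) = -0.07588
  Q(3)·log₂(Q(3)/P(3)) = 0.8216·log₂(0.8216/0.0863) = 2.67102
  Q(4)·log₂(Q(4)/P(4)) = 0.0099·log₂(0.0099/0.5738) = -0.05798

D_KL(Q||P) = -0.04566 - 0.07588 + 2.67102 - 0.05798 = 2.49150 ≈ 2.4915 bits

These are NOT equal (difference: 1.0492 bits). KL divergence is asymmetric: D_KL(P||Q) ≠ D_KL(Q||P) in general.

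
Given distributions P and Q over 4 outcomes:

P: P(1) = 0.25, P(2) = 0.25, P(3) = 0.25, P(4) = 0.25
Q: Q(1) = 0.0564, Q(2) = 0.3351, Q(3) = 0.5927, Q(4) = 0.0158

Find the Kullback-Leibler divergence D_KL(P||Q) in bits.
1.1160 bits

D_KL(P||Q) = Σ P(x) log₂(P(x)/Q(x))

Computing term by term:
  P(1)·log₂(P(1)/Q(1)) = 0.25·log₂(0.25/0.0564) = 0.53704
  P(2)·log₂(P(2)/Q(2)) = 0.25·log₂(0.25/0.3351) = -0.10567
  P(3)·log₂(P(3)/Q(3)) = 0.25·log₂(0.25/0.5927) = -0.31134
  P(4)·log₂(P(4)/Q(4)) = 0.25·log₂(0.25/0.0158) = 0.99598

D_KL(P||Q) = 0.53704 - 0.10567 - 0.31134 + 0.99598 = 1.11601 ≈ 1.1160 bits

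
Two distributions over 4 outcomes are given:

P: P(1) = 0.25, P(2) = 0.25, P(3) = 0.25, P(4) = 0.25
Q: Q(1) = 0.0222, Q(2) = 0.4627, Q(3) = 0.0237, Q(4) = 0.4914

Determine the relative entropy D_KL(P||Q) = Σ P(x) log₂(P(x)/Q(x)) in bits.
1.2573 bits

D_KL(P||Q) = Σ P(x) log₂(P(x)/Q(x))

Computing term by term:
  P(1)·log₂(P(1)/Q(1)) = 0.25·log₂(0.25/0.0222) = 0.87332
  P(2)·log₂(P(2)/Q(2)) = 0.25·log₂(0.25/0.4627) = -0.22204
  P(3)·log₂(P(3)/Q(3)) = 0.25·log₂(0.25/0.0237) = 0.84974
  P(4)·log₂(P(4)/Q(4)) = 0.25·log₂(0.25/0.4914) = -0.24374

D_KL(P||Q) = 0.87332 - 0.22204 + 0.84974 - 0.24374 = 1.25728 ≈ 1.2573 bits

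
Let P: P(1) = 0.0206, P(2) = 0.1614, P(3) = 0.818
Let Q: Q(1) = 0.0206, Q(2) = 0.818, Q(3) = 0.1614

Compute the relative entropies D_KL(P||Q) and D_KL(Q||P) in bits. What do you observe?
D_KL(P||Q) = 1.5374 bits, D_KL(Q||P) = 1.5374 bits. The two directions give the same value here, because Q is a self-inverse relabeling of P; in general KL divergence is asymmetric.

D_KL(P||Q) = Σ P(x) log₂(P(x)/Q(x))

Computing term by term:
  P(1)·log₂(P(1)/Q(1)) = 0.0206·log₂(0.0206/0.0206) = 0.00000
  P(2)·log₂(P(2)/Q(2)) = 0.1614·log₂(0.1614/0.818) = -0.37791
  P(3)·log₂(P(3)/Q(3)) = 0.818·log₂(0.818/0.1614) = 1.91531

D_KL(P||Q) = 0.00000 - 0.37791 + 1.91531 = 1.53740 ≈ 1.5374 bits

D_KL(Q||P) = Σ Q(x) log₂(Q(x)/P(x))

Computing term by term:
  Q(1)·log₂(Q(1)/P(1)) = 0.0206·log₂(0.0206/0.0206) = 0.00000
  Q(2)·log₂(Q(2)/P(2)) = 0.818·log₂(0.818/0.1614) = 1.91531
  Q(3)·log₂(Q(3)/P(3)) = 0.1614·log₂(0.1614/0.818) = -0.37791

D_KL(Q||P) = 0.00000 + 1.91531 - 0.37791 = 1.53740 ≈ 1.5374 bits

These ARE equal here. Q is P with outcomes relabeled (Q(2) = P(3), Q(3) = P(2)) by a relabeling that is its own inverse, so the two sums contain exactly the same terms in a different order. This is a special case — KL divergence is not symmetric in general: D_KL(P||Q) ≠ D_KL(Q||P) for most P, Q.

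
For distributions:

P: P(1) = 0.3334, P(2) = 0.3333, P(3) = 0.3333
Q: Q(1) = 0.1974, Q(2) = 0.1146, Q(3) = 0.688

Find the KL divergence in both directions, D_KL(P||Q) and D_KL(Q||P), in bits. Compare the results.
D_KL(P||Q) = 0.4170 bits, D_KL(Q||P) = 0.3936 bits. D_KL(P||Q) is larger than D_KL(Q||P) by 0.0234 bits; the two directions differ.

D_KL(P||Q) = Σ P(x) log₂(P(x)/Q(x))

Computing term by term:
  P(1)·log₂(P(1)/Q(1)) = 0.3334·log₂(0.3334/0.1974) = 0.25209
  P(2)·log₂(P(2)/Q(2)) = 0.3333·log₂(0.3333/0.1146) = 0.51335
  P(3)·log₂(P(3)/Q(3)) = 0.3333·log₂(0.3333/0.688) = -0.34849

D_KL(P||Q) = 0.25209 + 0.51335 - 0.34849 = 0.41695 ≈ 0.4170 bits

D_KL(Q||P) = Σ Q(x) log₂(Q(x)/P(x))

Computing term by term:
  Q(1)·log₂(Q(1)/P(1)) = 0.1974·log₂(0.1974/0.3334) = -0.14926
  Q(2)·log₂(Q(2)/P(2)) = 0.1146·log₂(0.1146/0.3333) = -0.17651
  Q(3)·log₂(Q(3)/P(3)) = 0.688·log₂(0.688/0.3333) = 0.71936

D_KL(Q||P) = -0.14926 - 0.17651 + 0.71936 = 0.39359 ≈ 0.3936 bits

These are NOT equal (difference: 0.0234 bits). KL divergence is asymmetric: D_KL(P||Q) ≠ D_KL(Q||P) in general.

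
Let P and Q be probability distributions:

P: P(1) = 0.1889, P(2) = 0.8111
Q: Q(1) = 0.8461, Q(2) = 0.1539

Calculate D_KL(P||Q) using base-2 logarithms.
1.5363 bits

D_KL(P||Q) = Σ P(x) log₂(P(x)/Q(x))

Computing term by term:
  P(1)·log₂(P(1)/Q(1)) = 0.1889·log₂(0.1889/0.8461) = -0.40863
  P(2)·log₂(P(2)/Q(2)) = 0.8111·log₂(0.8111/0.1539) = 1.94493

D_KL(P||Q) = -0.40863 + 1.94493 = 1.53630 ≈ 1.5363 bits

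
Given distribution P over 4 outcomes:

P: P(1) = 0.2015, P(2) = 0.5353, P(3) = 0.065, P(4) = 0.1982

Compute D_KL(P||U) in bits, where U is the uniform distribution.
0.3326 bits

U(i) = 1/4 for all i

D_KL(P||U) = Σ P(x) log₂(P(x) / (1/4))
           = Σ P(x) log₂(P(x)) + log₂(4)
           = log₂(4) - H(P)

H(P) = -Σ P(x) log₂(P(x)):
  -P(1)·log₂(P(1)) = -(0.2015)·log₂(0.2015) = 0.46570
  -P(2)·log₂(P(2)) = -(0.5353)·log₂(0.5353) = 0.48262
  -P(3)·log₂(P(3)) = -(0.065)·log₂(0.065) = 0.25632
  -P(4)·log₂(P(4)) = -(0.1982)·log₂(0.1982) = 0.46279
H(P) = 0.46570 + 0.48262 + 0.25632 + 0.46279 = 1.66743 bits

log₂(4) = 2.00000 bits

D_KL(P||U) = 2.00000 - 1.66743 = 0.33257 ≈ 0.3326 bits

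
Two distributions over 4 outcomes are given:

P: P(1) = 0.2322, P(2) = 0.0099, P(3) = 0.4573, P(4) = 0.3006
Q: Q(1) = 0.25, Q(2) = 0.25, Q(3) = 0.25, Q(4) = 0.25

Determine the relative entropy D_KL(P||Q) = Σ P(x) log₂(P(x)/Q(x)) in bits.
0.4075 bits

D_KL(P||Q) = Σ P(x) log₂(P(x)/Q(x))

Computing term by term:
  P(1)·log₂(P(1)/Q(1)) = 0.2322·log₂(0.2322/0.25) = -0.02474
  P(2)·log₂(P(2)/Q(2)) = 0.0099·log₂(0.0099/0.25) = -0.04612
  P(3)·log₂(P(3)/Q(3)) = 0.4573·log₂(0.4573/0.25) = 0.39841
  P(4)·log₂(P(4)/Q(4)) = 0.3006·log₂(0.3006/0.25) = 0.07993

D_KL(P||Q) = -0.02474 - 0.04612 + 0.39841 + 0.07993 = 0.40748 ≈ 0.4075 bits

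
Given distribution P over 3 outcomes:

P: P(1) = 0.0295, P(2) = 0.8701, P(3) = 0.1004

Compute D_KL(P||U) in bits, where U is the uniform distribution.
0.9274 bits

U(i) = 1/3 for all i

D_KL(P||U) = Σ P(x) log₂(P(x) / (1/3))
           = Σ P(x) log₂(P(x)) + log₂(3)
           = log₂(3) - H(P)

H(P) = -Σ P(x) log₂(P(x)):
  -P(1)·log₂(P(1)) = -(0.0295)·log₂(0.0295) = 0.14995
  -P(2)·log₂(P(2)) = -(0.8701)·log₂(0.8701) = 0.17467
  -P(3)·log₂(P(3)) = -(0.1004)·log₂(0.1004) = 0.33294
H(P) = 0.14995 + 0.17467 + 0.33294 = 0.65756 bits

log₂(3) = 1.58496 bits

D_KL(P||U) = 1.58496 - 0.65756 = 0.92740 ≈ 0.9274 bits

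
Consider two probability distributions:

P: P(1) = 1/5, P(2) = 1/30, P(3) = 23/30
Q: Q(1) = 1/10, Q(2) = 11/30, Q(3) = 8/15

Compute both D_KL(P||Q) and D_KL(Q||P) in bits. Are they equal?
D_KL(P||Q) = 0.4861 bits, D_KL(Q||P) = 0.8892 bits. No, they are not equal.

D_KL(P||Q) = Σ P(x) log₂(P(x)/Q(x))

Computing term by term:
  P(1)·log₂(P(1)/Q(1)) = (1/5)·log₂((1/5)/(1/10)) = 0.20000
  P(2)·log₂(P(2)/Q(2)) = (1/30)·log₂((1/30)/(11/30)) = -0.11531
  P(3)·log₂(P(3)/Q(3)) = (23/30)·log₂((23/30)/(8/15)) = 0.40140

D_KL(P||Q) = 0.20000 - 0.11531 + 0.40140 = 0.48609 ≈ 0.4861 bits

D_KL(Q||P) = Σ Q(x) log₂(Q(x)/P(x))

Computing term by term:
  Q(1)·log₂(Q(1)/P(1)) = (1/10)·log₂((1/10)/(1/5)) = -0.10000
  Q(2)·log₂(Q(2)/P(2)) = (11/30)·log₂((11/30)/(1/30)) = 1.26846
  Q(3)·log₂(Q(3)/P(3)) = (8/15)·log₂((8/15)/(23/30)) = -0.27923

D_KL(Q||P) = -0.10000 + 1.26846 - 0.27923 = 0.88923 ≈ 0.8892 bits

These are NOT equal (difference: 0.4031 bits). KL divergence is asymmetric: D_KL(P||Q) ≠ D_KL(Q||P) in general.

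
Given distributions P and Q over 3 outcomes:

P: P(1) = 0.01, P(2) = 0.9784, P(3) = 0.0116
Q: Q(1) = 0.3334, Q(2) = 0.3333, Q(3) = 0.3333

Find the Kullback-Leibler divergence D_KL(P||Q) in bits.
1.4133 bits

D_KL(P||Q) = Σ P(x) log₂(P(x)/Q(x))

Computing term by term:
  P(1)·log₂(P(1)/Q(1)) = 0.01·log₂(0.01/0.3334) = -0.05059
  P(2)·log₂(P(2)/Q(2)) = 0.9784·log₂(0.9784/0.3333) = 1.52005
  P(3)·log₂(P(3)/Q(3)) = 0.0116·log₂(0.0116/0.3333) = -0.05620

D_KL(P||Q) = -0.05059 + 1.52005 - 0.05620 = 1.41326 ≈ 1.4133 bits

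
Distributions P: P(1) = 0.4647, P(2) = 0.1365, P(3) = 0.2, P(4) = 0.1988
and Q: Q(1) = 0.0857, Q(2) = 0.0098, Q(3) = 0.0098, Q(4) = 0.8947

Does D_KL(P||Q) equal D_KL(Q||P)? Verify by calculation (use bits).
D_KL(P||Q) = 2.0909 bits, D_KL(Q||P) = 1.6527 bits. No — D_KL(P||Q) ≠ D_KL(Q||P) for this pair.

D_KL(P||Q) = Σ P(x) log₂(P(x)/Q(x))

Computing term by term:
  P(1)·log₂(P(1)/Q(1)) = 0.4647·log₂(0.4647/0.0857) = 1.13337
  P(2)·log₂(P(2)/Q(2)) = 0.1365·log₂(0.1365/0.0098) = 0.51870
  P(3)·log₂(P(3)/Q(3)) = 0.2·log₂(0.2/0.0098) = 0.87021
  P(4)·log₂(P(4)/Q(4)) = 0.1988·log₂(0.1988/0.8947) = -0.43141

D_KL(P||Q) = 1.13337 + 0.51870 + 0.87021 - 0.43141 = 2.09087 ≈ 2.0909 bits

D_KL(Q||P) = Σ Q(x) log₂(Q(x)/P(x))

Computing term by term:
  Q(1)·log₂(Q(1)/P(1)) = 0.0857·log₂(0.0857/0.4647) = -0.20902
  Q(2)·log₂(Q(2)/P(2)) = 0.0098·log₂(0.0098/0.1365) = -0.03724
  Q(3)·log₂(Q(3)/P(3)) = 0.0098·log₂(0.0098/0.2) = -0.04264
  Q(4)·log₂(Q(4)/P(4)) = 0.8947·log₂(0.8947/0.1988) = 1.94158

D_KL(Q||P) = -0.20902 - 0.03724 - 0.04264 + 1.94158 = 1.65268 ≈ 1.6527 bits

These are NOT equal (difference: 0.4382 bits). KL divergence is asymmetric: D_KL(P||Q) ≠ D_KL(Q||P) in general.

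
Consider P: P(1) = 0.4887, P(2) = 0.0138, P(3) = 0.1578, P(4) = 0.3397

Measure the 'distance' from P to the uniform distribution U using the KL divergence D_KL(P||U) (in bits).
0.4604 bits

U(i) = 1/4 for all i

D_KL(P||U) = Σ P(x) log₂(P(x) / (1/4))
           = Σ P(x) log₂(P(x)) + log₂(4)
           = log₂(4) - H(P)

H(P) = -Σ P(x) log₂(P(x)):
  -P(1)·log₂(P(1)) = -(0.4887)·log₂(0.4887) = 0.50482
  -P(2)·log₂(P(2)) = -(0.0138)·log₂(0.0138) = 0.08527
  -P(3)·log₂(P(3)) = -(0.1578)·log₂(0.1578) = 0.42035
  -P(4)·log₂(P(4)) = -(0.3397)·log₂(0.3397) = 0.52914
H(P) = 0.50482 + 0.08527 + 0.42035 + 0.52914 = 1.53958 bits

log₂(4) = 2.00000 bits

D_KL(P||U) = 2.00000 - 1.53958 = 0.46042 ≈ 0.4604 bits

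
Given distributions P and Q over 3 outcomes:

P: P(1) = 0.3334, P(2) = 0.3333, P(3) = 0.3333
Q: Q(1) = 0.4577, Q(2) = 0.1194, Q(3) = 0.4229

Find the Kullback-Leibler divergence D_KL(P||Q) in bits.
0.2267 bits

D_KL(P||Q) = Σ P(x) log₂(P(x)/Q(x))

Computing term by term:
  P(1)·log₂(P(1)/Q(1)) = 0.3334·log₂(0.3334/0.4577) = -0.15241
  P(2)·log₂(P(2)/Q(2)) = 0.3333·log₂(0.3333/0.1194) = 0.49362
  P(3)·log₂(P(3)/Q(3)) = 0.3333·log₂(0.3333/0.4229) = -0.11449

D_KL(P||Q) = -0.15241 + 0.49362 - 0.11449 = 0.22672 ≈ 0.2267 bits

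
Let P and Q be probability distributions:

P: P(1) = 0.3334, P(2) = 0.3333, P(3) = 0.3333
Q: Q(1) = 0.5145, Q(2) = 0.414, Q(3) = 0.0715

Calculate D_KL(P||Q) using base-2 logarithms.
0.4273 bits

D_KL(P||Q) = Σ P(x) log₂(P(x)/Q(x))

Computing term by term:
  P(1)·log₂(P(1)/Q(1)) = 0.3334·log₂(0.3334/0.5145) = -0.20868
  P(2)·log₂(P(2)/Q(2)) = 0.3333·log₂(0.3333/0.414) = -0.10426
  P(3)·log₂(P(3)/Q(3)) = 0.3333·log₂(0.3333/0.0715) = 0.74019

D_KL(P||Q) = -0.20868 - 0.10426 + 0.74019 = 0.42725 ≈ 0.4273 bits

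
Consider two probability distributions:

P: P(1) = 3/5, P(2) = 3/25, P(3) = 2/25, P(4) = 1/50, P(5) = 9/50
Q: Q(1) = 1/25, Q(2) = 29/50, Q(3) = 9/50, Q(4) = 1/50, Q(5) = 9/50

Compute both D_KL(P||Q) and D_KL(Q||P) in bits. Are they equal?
D_KL(P||Q) = 1.9778 bits, D_KL(Q||P) = 1.3727 bits. No, they are not equal.

D_KL(P||Q) = Σ P(x) log₂(P(x)/Q(x))

Computing term by term:
  P(1)·log₂(P(1)/Q(1)) = (3/5)·log₂((3/5)/(1/25)) = 2.34413
  P(2)·log₂(P(2)/Q(2)) = (3/25)·log₂((3/25)/(29/50)) = -0.27276
  P(3)·log₂(P(3)/Q(3)) = (2/25)·log₂((2/25)/(9/50)) = -0.09359
  P(4)·log₂(P(4)/Q(4)) = (1/50)·log₂((1/50)/(1/50)) = 0.00000
  P(5)·log₂(P(5)/Q(5)) = (9/50)·log₂((9/50)/(9/50)) = 0.00000

D_KL(P||Q) = 2.34413 - 0.27276 - 0.09359 + 0.00000 + 0.00000 = 1.97778 ≈ 1.9778 bits

D_KL(Q||P) = Σ Q(x) log₂(Q(x)/P(x))

Computing term by term:
  Q(1)·log₂(Q(1)/P(1)) = (1/25)·log₂((1/25)/(3/5)) = -0.15628
  Q(2)·log₂(Q(2)/P(2)) = (29/50)·log₂((29/50)/(3/25)) = 1.31835
  Q(3)·log₂(Q(3)/P(3)) = (9/50)·log₂((9/50)/(2/25)) = 0.21059
  Q(4)·log₂(Q(4)/P(4)) = (1/50)·log₂((1/50)/(1/50)) = 0.00000
  Q(5)·log₂(Q(5)/P(5)) = (9/50)·log₂((9/50)/(9/50)) = 0.00000

D_KL(Q||P) = -0.15628 + 1.31835 + 0.21059 + 0.00000 + 0.00000 = 1.37266 ≈ 1.3727 bits

These are NOT equal (difference: 0.6051 bits). KL divergence is asymmetric: D_KL(P||Q) ≠ D_KL(Q||P) in general.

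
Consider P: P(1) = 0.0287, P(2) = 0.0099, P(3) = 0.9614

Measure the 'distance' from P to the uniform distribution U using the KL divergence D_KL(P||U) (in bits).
1.3174 bits

U(i) = 1/3 for all i

D_KL(P||U) = Σ P(x) log₂(P(x) / (1/3))
           = Σ P(x) log₂(P(x)) + log₂(3)
           = log₂(3) - H(P)

H(P) = -Σ P(x) log₂(P(x)):
  -P(1)·log₂(P(1)) = -(0.0287)·log₂(0.0287) = 0.14702
  -P(2)·log₂(P(2)) = -(0.0099)·log₂(0.0099) = 0.06592
  -P(3)·log₂(P(3)) = -(0.9614)·log₂(0.9614) = 0.05460
H(P) = 0.14702 + 0.06592 + 0.05460 = 0.26754 bits

log₂(3) = 1.58496 bits

D_KL(P||U) = 1.58496 - 0.26754 = 1.31742 ≈ 1.3174 bits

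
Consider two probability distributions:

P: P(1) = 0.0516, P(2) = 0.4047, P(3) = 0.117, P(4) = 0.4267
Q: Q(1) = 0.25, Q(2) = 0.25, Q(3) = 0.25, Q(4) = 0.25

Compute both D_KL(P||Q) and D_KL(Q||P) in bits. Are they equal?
D_KL(P||Q) = 0.3647 bits, D_KL(Q||P) = 0.4764 bits. No, they are not equal.

D_KL(P||Q) = Σ P(x) log₂(P(x)/Q(x))

Computing term by term:
  P(1)·log₂(P(1)/Q(1)) = 0.0516·log₂(0.0516/0.25) = -0.11747
  P(2)·log₂(P(2)/Q(2)) = 0.4047·log₂(0.4047/0.25) = 0.28124
  P(3)·log₂(P(3)/Q(3)) = 0.117·log₂(0.117/0.25) = -0.12816
  P(4)·log₂(P(4)/Q(4)) = 0.4267·log₂(0.4267/0.25) = 0.32911

D_KL(P||Q) = -0.11747 + 0.28124 - 0.12816 + 0.32911 = 0.36472 ≈ 0.3647 bits

D_KL(Q||P) = Σ Q(x) log₂(Q(x)/P(x))

Computing term by term:
  Q(1)·log₂(Q(1)/P(1)) = 0.25·log₂(0.25/0.0516) = 0.56912
  Q(2)·log₂(Q(2)/P(2)) = 0.25·log₂(0.25/0.4047) = -0.17373
  Q(3)·log₂(Q(3)/P(3)) = 0.25·log₂(0.25/0.117) = 0.27385
  Q(4)·log₂(Q(4)/P(4)) = 0.25·log₂(0.25/0.4267) = -0.19282

D_KL(Q||P) = 0.56912 - 0.17373 + 0.27385 - 0.19282 = 0.47642 ≈ 0.4764 bits

These are NOT equal (difference: 0.1117 bits). KL divergence is asymmetric: D_KL(P||Q) ≠ D_KL(Q||P) in general.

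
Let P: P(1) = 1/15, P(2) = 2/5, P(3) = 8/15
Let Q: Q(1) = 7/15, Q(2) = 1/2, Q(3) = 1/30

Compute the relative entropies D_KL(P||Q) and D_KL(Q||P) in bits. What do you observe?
D_KL(P||Q) = 1.8174 bits, D_KL(Q||P) = 1.3377 bits. The two directions give different values (D_KL(P||Q) exceeds D_KL(Q||P) by 0.4797 bits): KL divergence is asymmetric.

D_KL(P||Q) = Σ P(x) log₂(P(x)/Q(x))

Computing term by term:
  P(1)·log₂(P(1)/Q(1)) = (1/15)·log₂((1/15)/(7/15)) = -0.18716
  P(2)·log₂(P(2)/Q(2)) = (2/5)·log₂((2/5)/(1/2)) = -0.12877
  P(3)·log₂(P(3)/Q(3)) = (8/15)·log₂((8/15)/(1/30)) = 2.13333

D_KL(P||Q) = -0.18716 - 0.12877 + 2.13333 = 1.81740 ≈ 1.8174 bits

D_KL(Q||P) = Σ Q(x) log₂(Q(x)/P(x))

Computing term by term:
  Q(1)·log₂(Q(1)/P(1)) = (7/15)·log₂((7/15)/(1/15)) = 1.31010
  Q(2)·log₂(Q(2)/P(2)) = (1/2)·log₂((1/2)/(2/5)) = 0.16096
  Q(3)·log₂(Q(3)/P(3)) = (1/30)·log₂((1/30)/(8/15)) = -0.13333

D_KL(Q||P) = 1.31010 + 0.16096 - 0.13333 = 1.33773 ≈ 1.3377 bits

These are NOT equal (difference: 0.4797 bits). KL divergence is asymmetric: D_KL(P||Q) ≠ D_KL(Q||P) in general.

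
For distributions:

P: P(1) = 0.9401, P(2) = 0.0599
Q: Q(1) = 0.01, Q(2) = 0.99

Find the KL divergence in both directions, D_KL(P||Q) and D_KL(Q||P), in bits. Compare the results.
D_KL(P||Q) = 5.9197 bits, D_KL(Q||P) = 3.9408 bits. D_KL(P||Q) is larger than D_KL(Q||P) by 1.9789 bits; the two directions differ.

D_KL(P||Q) = Σ P(x) log₂(P(x)/Q(x))

Computing term by term:
  P(1)·log₂(P(1)/Q(1)) = 0.9401·log₂(0.9401/0.01) = 6.16211
  P(2)·log₂(P(2)/Q(2)) = 0.0599·log₂(0.0599/0.99) = -0.24240

D_KL(P||Q) = 6.16211 - 0.24240 = 5.91971 ≈ 5.9197 bits

D_KL(Q||P) = Σ Q(x) log₂(Q(x)/P(x))

Computing term by term:
  Q(1)·log₂(Q(1)/P(1)) = 0.01·log₂(0.01/0.9401) = -0.06555
  Q(2)·log₂(Q(2)/P(2)) = 0.99·log₂(0.99/0.0599) = 4.00633

D_KL(Q||P) = -0.06555 + 4.00633 = 3.94078 ≈ 3.9408 bits

These are NOT equal (difference: 1.9789 bits). KL divergence is asymmetric: D_KL(P||Q) ≠ D_KL(Q||P) in general.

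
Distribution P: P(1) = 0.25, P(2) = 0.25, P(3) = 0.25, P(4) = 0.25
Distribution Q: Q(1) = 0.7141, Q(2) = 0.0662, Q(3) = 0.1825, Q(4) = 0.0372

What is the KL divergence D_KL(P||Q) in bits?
0.9014 bits

D_KL(P||Q) = Σ P(x) log₂(P(x)/Q(x))

Computing term by term:
  P(1)·log₂(P(1)/Q(1)) = 0.25·log₂(0.25/0.7141) = -0.37855
  P(2)·log₂(P(2)/Q(2)) = 0.25·log₂(0.25/0.0662) = 0.47926
  P(3)·log₂(P(3)/Q(3)) = 0.25·log₂(0.25/0.1825) = 0.11351
  P(4)·log₂(P(4)/Q(4)) = 0.25·log₂(0.25/0.0372) = 0.68714

D_KL(P||Q) = -0.37855 + 0.47926 + 0.11351 + 0.68714 = 0.90136 ≈ 0.9014 bits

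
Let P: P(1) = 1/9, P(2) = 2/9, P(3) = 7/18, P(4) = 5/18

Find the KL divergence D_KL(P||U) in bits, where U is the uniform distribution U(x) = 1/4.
0.1224 bits

U(i) = 1/4 for all i

D_KL(P||U) = Σ P(x) log₂(P(x) / (1/4))
           = Σ P(x) log₂(P(x)) + log₂(4)
           = log₂(4) - H(P)

H(P) = -Σ P(x) log₂(P(x)):
  -P(1)·log₂(P(1)) = -(1/9)·log₂(1/9) = 0.35221
  -P(2)·log₂(P(2)) = -(2/9)·log₂(2/9) = 0.48221
  -P(3)·log₂(P(3)) = -(7/18)·log₂(7/18) = 0.52989
  -P(4)·log₂(P(4)) = -(5/18)·log₂(5/18) = 0.51333
H(P) = 0.35221 + 0.48221 + 0.52989 + 0.51333 = 1.87764 bits

log₂(4) = 2.00000 bits

D_KL(P||U) = 2.00000 - 1.87764 = 0.12236 ≈ 0.1224 bits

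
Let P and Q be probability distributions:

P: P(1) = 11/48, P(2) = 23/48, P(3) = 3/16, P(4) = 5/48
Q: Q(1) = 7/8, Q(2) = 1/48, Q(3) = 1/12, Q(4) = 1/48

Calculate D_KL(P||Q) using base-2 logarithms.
2.1858 bits

D_KL(P||Q) = Σ P(x) log₂(P(x)/Q(x))

Computing term by term:
  P(1)·log₂(P(1)/Q(1)) = (11/48)·log₂((11/48)/(7/8)) = -0.44295
  P(2)·log₂(P(2)/Q(2)) = (23/48)·log₂((23/48)/(1/48)) = 2.16754
  P(3)·log₂(P(3)/Q(3)) = (3/16)·log₂((3/16)/(1/12)) = 0.21936
  P(4)·log₂(P(4)/Q(4)) = (5/48)·log₂((5/48)/(1/48)) = 0.24187

D_KL(P||Q) = -0.44295 + 2.16754 + 0.21936 + 0.24187 = 2.18582 ≈ 2.1858 bits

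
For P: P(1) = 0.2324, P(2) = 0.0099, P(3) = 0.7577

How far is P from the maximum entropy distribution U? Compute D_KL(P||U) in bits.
0.7265 bits

U(i) = 1/3 for all i

D_KL(P||U) = Σ P(x) log₂(P(x) / (1/3))
           = Σ P(x) log₂(P(x)) + log₂(3)
           = log₂(3) - H(P)

H(P) = -Σ P(x) log₂(P(x)):
  -P(1)·log₂(P(1)) = -(0.2324)·log₂(0.2324) = 0.48928
  -P(2)·log₂(P(2)) = -(0.0099)·log₂(0.0099) = 0.06592
  -P(3)·log₂(P(3)) = -(0.7577)·log₂(0.7577) = 0.30331
H(P) = 0.48928 + 0.06592 + 0.30331 = 0.85851 bits

log₂(3) = 1.58496 bits

D_KL(P||U) = 1.58496 - 0.85851 = 0.72645 ≈ 0.7265 bits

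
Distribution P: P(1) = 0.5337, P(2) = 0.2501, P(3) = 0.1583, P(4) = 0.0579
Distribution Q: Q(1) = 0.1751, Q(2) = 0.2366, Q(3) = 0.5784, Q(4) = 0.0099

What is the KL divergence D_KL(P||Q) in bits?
0.7297 bits

D_KL(P||Q) = Σ P(x) log₂(P(x)/Q(x))

Computing term by term:
  P(1)·log₂(P(1)/Q(1)) = 0.5337·log₂(0.5337/0.1751) = 0.85811
  P(2)·log₂(P(2)/Q(2)) = 0.2501·log₂(0.2501/0.2366) = 0.02002
  P(3)·log₂(P(3)/Q(3)) = 0.1583·log₂(0.1583/0.5784) = -0.29593
  P(4)·log₂(P(4)/Q(4)) = 0.0579·log₂(0.0579/0.0099) = 0.14753

D_KL(P||Q) = 0.85811 + 0.02002 - 0.29593 + 0.14753 = 0.72973 ≈ 0.7297 bits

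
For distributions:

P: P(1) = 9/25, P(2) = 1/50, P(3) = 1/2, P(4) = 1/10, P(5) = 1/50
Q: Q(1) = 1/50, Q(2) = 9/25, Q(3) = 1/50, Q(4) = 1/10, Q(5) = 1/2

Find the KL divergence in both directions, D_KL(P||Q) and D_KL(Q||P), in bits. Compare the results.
D_KL(P||Q) = 3.6468 bits, D_KL(Q||P) = 3.6468 bits. The two directions give exactly the same value for this pair.

D_KL(P||Q) = Σ P(x) log₂(P(x)/Q(x))

Computing term by term:
  P(1)·log₂(P(1)/Q(1)) = (9/25)·log₂((9/25)/(1/50)) = 1.50117
  P(2)·log₂(P(2)/Q(2)) = (1/50)·log₂((1/50)/(9/25)) = -0.08340
  P(3)·log₂(P(3)/Q(3)) = (1/2)·log₂((1/2)/(1/50)) = 2.32193
  P(4)·log₂(P(4)/Q(4)) = (1/10)·log₂((1/10)/(1/10)) = 0.00000
  P(5)·log₂(P(5)/Q(5)) = (1/50)·log₂((1/50)/(1/2)) = -0.09288

D_KL(P||Q) = 1.50117 - 0.08340 + 2.32193 + 0.00000 - 0.09288 = 3.64682 ≈ 3.6468 bits

D_KL(Q||P) = Σ Q(x) log₂(Q(x)/P(x))

Computing term by term:
  Q(1)·log₂(Q(1)/P(1)) = (1/50)·log₂((1/50)/(9/25)) = -0.08340
  Q(2)·log₂(Q(2)/P(2)) = (9/25)·log₂((9/25)/(1/50)) = 1.50117
  Q(3)·log₂(Q(3)/P(3)) = (1/50)·log₂((1/50)/(1/2)) = -0.09288
  Q(4)·log₂(Q(4)/P(4)) = (1/10)·log₂((1/10)/(1/10)) = 0.00000
  Q(5)·log₂(Q(5)/P(5)) = (1/2)·log₂((1/2)/(1/50)) = 2.32193

D_KL(Q||P) = -0.08340 + 1.50117 - 0.09288 + 0.00000 + 2.32193 = 3.64682 ≈ 3.6468 bits

These ARE equal here. Q is P with outcomes relabeled (Q(1) = P(2), Q(2) = P(1), Q(3) = P(5), Q(5) = P(3)) by a relabeling that is its own inverse, so the two sums contain exactly the same terms in a different order. This is a special case — KL divergence is not symmetric in general: D_KL(P||Q) ≠ D_KL(Q||P) for most P, Q.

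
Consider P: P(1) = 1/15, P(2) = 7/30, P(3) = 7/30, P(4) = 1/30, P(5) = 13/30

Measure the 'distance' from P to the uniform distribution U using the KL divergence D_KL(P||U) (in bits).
0.3953 bits

U(i) = 1/5 for all i

D_KL(P||U) = Σ P(x) log₂(P(x) / (1/5))
           = Σ P(x) log₂(P(x)) + log₂(5)
           = log₂(5) - H(P)

H(P) = -Σ P(x) log₂(P(x)):
  -P(1)·log₂(P(1)) = -(1/15)·log₂(1/15) = 0.26046
  -P(2)·log₂(P(2)) = -(7/30)·log₂(7/30) = 0.48989
  -P(3)·log₂(P(3)) = -(7/30)·log₂(7/30) = 0.48989
  -P(4)·log₂(P(4)) = -(1/30)·log₂(1/30) = 0.16356
  -P(5)·log₂(P(5)) = -(13/30)·log₂(13/30) = 0.52280
H(P) = 0.26046 + 0.48989 + 0.48989 + 0.16356 + 0.52280 = 1.92660 bits

log₂(5) = 2.32193 bits

D_KL(P||U) = 2.32193 - 1.92660 = 0.39533 ≈ 0.3953 bits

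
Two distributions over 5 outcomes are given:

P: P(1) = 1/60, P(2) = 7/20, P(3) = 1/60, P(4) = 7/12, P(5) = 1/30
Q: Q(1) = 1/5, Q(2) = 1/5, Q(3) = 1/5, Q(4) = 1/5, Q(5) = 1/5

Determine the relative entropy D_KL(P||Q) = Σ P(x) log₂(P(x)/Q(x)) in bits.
0.9778 bits

D_KL(P||Q) = Σ P(x) log₂(P(x)/Q(x))

Computing term by term:
  P(1)·log₂(P(1)/Q(1)) = (1/60)·log₂((1/60)/(1/5)) = -0.05975
  P(2)·log₂(P(2)/Q(2)) = (7/20)·log₂((7/20)/(1/5)) = 0.28257
  P(3)·log₂(P(3)/Q(3)) = (1/60)·log₂((1/60)/(1/5)) = -0.05975
  P(4)·log₂(P(4)/Q(4)) = (7/12)·log₂((7/12)/(1/5)) = 0.90085
  P(5)·log₂(P(5)/Q(5)) = (1/30)·log₂((1/30)/(1/5)) = -0.08617

D_KL(P||Q) = -0.05975 + 0.28257 - 0.05975 + 0.90085 - 0.08617 = 0.97775 ≈ 0.9778 bits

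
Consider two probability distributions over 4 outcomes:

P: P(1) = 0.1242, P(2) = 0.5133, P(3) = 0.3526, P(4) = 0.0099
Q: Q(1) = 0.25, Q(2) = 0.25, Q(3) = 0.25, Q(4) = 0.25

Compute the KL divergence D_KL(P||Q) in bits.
0.5362 bits

D_KL(P||Q) = Σ P(x) log₂(P(x)/Q(x))

Computing term by term:
  P(1)·log₂(P(1)/Q(1)) = 0.1242·log₂(0.1242/0.25) = -0.12535
  P(2)·log₂(P(2)/Q(2)) = 0.5133·log₂(0.5133/0.25) = 0.53274
  P(3)·log₂(P(3)/Q(3)) = 0.3526·log₂(0.3526/0.25) = 0.17493
  P(4)·log₂(P(4)/Q(4)) = 0.0099·log₂(0.0099/0.25) = -0.04612

D_KL(P||Q) = -0.12535 + 0.53274 + 0.17493 - 0.04612 = 0.53620 ≈ 0.5362 bits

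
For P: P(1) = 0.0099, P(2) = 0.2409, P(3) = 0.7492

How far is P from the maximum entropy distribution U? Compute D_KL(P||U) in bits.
0.7123 bits

U(i) = 1/3 for all i

D_KL(P||U) = Σ P(x) log₂(P(x) / (1/3))
           = Σ P(x) log₂(P(x)) + log₂(3)
           = log₂(3) - H(P)

H(P) = -Σ P(x) log₂(P(x)):
  -P(1)·log₂(P(1)) = -(0.0099)·log₂(0.0099) = 0.06592
  -P(2)·log₂(P(2)) = -(0.2409)·log₂(0.2409) = 0.49469
  -P(3)·log₂(P(3)) = -(0.7492)·log₂(0.7492) = 0.31210
H(P) = 0.06592 + 0.49469 + 0.31210 = 0.87271 bits

log₂(3) = 1.58496 bits

D_KL(P||U) = 1.58496 - 0.87271 = 0.71225 ≈ 0.7123 bits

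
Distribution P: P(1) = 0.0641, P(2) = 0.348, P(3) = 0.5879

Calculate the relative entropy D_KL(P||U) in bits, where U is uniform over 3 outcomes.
0.3504 bits

U(i) = 1/3 for all i

D_KL(P||U) = Σ P(x) log₂(P(x) / (1/3))
           = Σ P(x) log₂(P(x)) + log₂(3)
           = log₂(3) - H(P)

H(P) = -Σ P(x) log₂(P(x)):
  -P(1)·log₂(P(1)) = -(0.0641)·log₂(0.0641) = 0.25406
  -P(2)·log₂(P(2)) = -(0.348)·log₂(0.348) = 0.52995
  -P(3)·log₂(P(3)) = -(0.5879)·log₂(0.5879) = 0.45054
H(P) = 0.25406 + 0.52995 + 0.45054 = 1.23455 bits

log₂(3) = 1.58496 bits

D_KL(P||U) = 1.58496 - 1.23455 = 0.35041 ≈ 0.3504 bits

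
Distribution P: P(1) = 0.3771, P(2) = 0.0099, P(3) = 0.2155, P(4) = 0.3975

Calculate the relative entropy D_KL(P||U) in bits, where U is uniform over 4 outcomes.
0.3973 bits

U(i) = 1/4 for all i

D_KL(P||U) = Σ P(x) log₂(P(x) / (1/4))
           = Σ P(x) log₂(P(x)) + log₂(4)
           = log₂(4) - H(P)

H(P) = -Σ P(x) log₂(P(x)):
  -P(1)·log₂(P(1)) = -(0.3771)·log₂(0.3771) = 0.53057
  -P(2)·log₂(P(2)) = -(0.0099)·log₂(0.0099) = 0.06592
  -P(3)·log₂(P(3)) = -(0.2155)·log₂(0.2155) = 0.47717
  -P(4)·log₂(P(4)) = -(0.3975)·log₂(0.3975) = 0.52906
H(P) = 0.53057 + 0.06592 + 0.47717 + 0.52906 = 1.60272 bits

log₂(4) = 2.00000 bits

D_KL(P||U) = 2.00000 - 1.60272 = 0.39728 ≈ 0.3973 bits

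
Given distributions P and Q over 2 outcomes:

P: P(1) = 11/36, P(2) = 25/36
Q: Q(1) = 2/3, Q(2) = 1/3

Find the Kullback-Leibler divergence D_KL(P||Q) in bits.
0.3914 bits

D_KL(P||Q) = Σ P(x) log₂(P(x)/Q(x))

Computing term by term:
  P(1)·log₂(P(1)/Q(1)) = (11/36)·log₂((11/36)/(2/3)) = -0.34391
  P(2)·log₂(P(2)/Q(2)) = (25/36)·log₂((25/36)/(1/3)) = 0.73534

D_KL(P||Q) = -0.34391 + 0.73534 = 0.39143 ≈ 0.3914 bits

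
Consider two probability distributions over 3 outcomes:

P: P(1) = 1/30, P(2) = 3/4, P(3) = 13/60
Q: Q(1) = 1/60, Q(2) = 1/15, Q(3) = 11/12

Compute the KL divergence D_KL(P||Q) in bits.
2.2014 bits

D_KL(P||Q) = Σ P(x) log₂(P(x)/Q(x))

Computing term by term:
  P(1)·log₂(P(1)/Q(1)) = (1/30)·log₂((1/30)/(1/60)) = 0.03333
  P(2)·log₂(P(2)/Q(2)) = (3/4)·log₂((3/4)/(1/15)) = 2.61889
  P(3)·log₂(P(3)/Q(3)) = (13/60)·log₂((13/60)/(11/12)) = -0.45087

D_KL(P||Q) = 0.03333 + 2.61889 - 0.45087 = 2.20135 ≈ 2.2014 bits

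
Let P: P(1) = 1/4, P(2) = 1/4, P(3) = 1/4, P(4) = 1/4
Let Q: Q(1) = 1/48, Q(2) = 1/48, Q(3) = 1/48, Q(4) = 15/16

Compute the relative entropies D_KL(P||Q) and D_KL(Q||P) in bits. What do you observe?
D_KL(P||Q) = 2.2120 bits, D_KL(Q||P) = 1.5636 bits. The two directions give different values (D_KL(P||Q) exceeds D_KL(Q||P) by 0.6484 bits): KL divergence is asymmetric.

D_KL(P||Q) = Σ P(x) log₂(P(x)/Q(x))

Computing term by term:
  P(1)·log₂(P(1)/Q(1)) = (1/4)·log₂((1/4)/(1/48)) = 0.89624
  P(2)·log₂(P(2)/Q(2)) = (1/4)·log₂((1/4)/(1/48)) = 0.89624
  P(3)·log₂(P(3)/Q(3)) = (1/4)·log₂((1/4)/(1/48)) = 0.89624
  P(4)·log₂(P(4)/Q(4)) = (1/4)·log₂((1/4)/(15/16)) = -0.47672

D_KL(P||Q) = 0.89624 + 0.89624 + 0.89624 - 0.47672 = 2.21200 ≈ 2.2120 bits

D_KL(Q||P) = Σ Q(x) log₂(Q(x)/P(x))

Computing term by term:
  Q(1)·log₂(Q(1)/P(1)) = (1/48)·log₂((1/48)/(1/4)) = -0.07469
  Q(2)·log₂(Q(2)/P(2)) = (1/48)·log₂((1/48)/(1/4)) = -0.07469
  Q(3)·log₂(Q(3)/P(3)) = (1/48)·log₂((1/48)/(1/4)) = -0.07469
  Q(4)·log₂(Q(4)/P(4)) = (15/16)·log₂((15/16)/(1/4)) = 1.78771

D_KL(Q||P) = -0.07469 - 0.07469 - 0.07469 + 1.78771 = 1.56364 ≈ 1.5636 bits

These are NOT equal (difference: 0.6484 bits). KL divergence is asymmetric: D_KL(P||Q) ≠ D_KL(Q||P) in general.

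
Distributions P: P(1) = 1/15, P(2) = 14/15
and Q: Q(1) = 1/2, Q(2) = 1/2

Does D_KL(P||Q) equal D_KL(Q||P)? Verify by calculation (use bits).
D_KL(P||Q) = 0.6466 bits, D_KL(Q||P) = 1.0032 bits. No — D_KL(P||Q) ≠ D_KL(Q||P) for this pair.

D_KL(P||Q) = Σ P(x) log₂(P(x)/Q(x))

Computing term by term:
  P(1)·log₂(P(1)/Q(1)) = (1/15)·log₂((1/15)/(1/2)) = -0.19379
  P(2)·log₂(P(2)/Q(2)) = (14/15)·log₂((14/15)/(1/2)) = 0.84043

D_KL(P||Q) = -0.19379 + 0.84043 = 0.64664 ≈ 0.6466 bits

D_KL(Q||P) = Σ Q(x) log₂(Q(x)/P(x))

Computing term by term:
  Q(1)·log₂(Q(1)/P(1)) = (1/2)·log₂((1/2)/(1/15)) = 1.45345
  Q(2)·log₂(Q(2)/P(2)) = (1/2)·log₂((1/2)/(14/15)) = -0.45023

D_KL(Q||P) = 1.45345 - 0.45023 = 1.00322 ≈ 1.0032 bits

These are NOT equal (difference: 0.3566 bits). KL divergence is asymmetric: D_KL(P||Q) ≠ D_KL(Q||P) in general.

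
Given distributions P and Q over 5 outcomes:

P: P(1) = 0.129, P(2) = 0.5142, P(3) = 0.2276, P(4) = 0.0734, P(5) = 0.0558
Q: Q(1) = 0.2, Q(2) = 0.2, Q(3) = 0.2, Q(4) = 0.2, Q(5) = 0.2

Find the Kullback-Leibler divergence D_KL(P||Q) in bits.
0.4524 bits

D_KL(P||Q) = Σ P(x) log₂(P(x)/Q(x))

Computing term by term:
  P(1)·log₂(P(1)/Q(1)) = 0.129·log₂(0.129/0.2) = -0.08161
  P(2)·log₂(P(2)/Q(2)) = 0.5142·log₂(0.5142/0.2) = 0.70051
  P(3)·log₂(P(3)/Q(3)) = 0.2276·log₂(0.2276/0.2) = 0.04245
  P(4)·log₂(P(4)/Q(4)) = 0.0734·log₂(0.0734/0.2) = -0.10615
  P(5)·log₂(P(5)/Q(5)) = 0.0558·log₂(0.0558/0.2) = -0.10276

D_KL(P||Q) = -0.08161 + 0.70051 + 0.04245 - 0.10615 - 0.10276 = 0.45244 ≈ 0.4524 bits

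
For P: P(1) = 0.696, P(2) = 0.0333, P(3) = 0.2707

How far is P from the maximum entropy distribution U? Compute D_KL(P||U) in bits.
0.5473 bits

U(i) = 1/3 for all i

D_KL(P||U) = Σ P(x) log₂(P(x) / (1/3))
           = Σ P(x) log₂(P(x)) + log₂(3)
           = log₂(3) - H(P)

H(P) = -Σ P(x) log₂(P(x)):
  -P(1)·log₂(P(1)) = -(0.696)·log₂(0.696) = 0.36390
  -P(2)·log₂(P(2)) = -(0.0333)·log₂(0.0333) = 0.16345
  -P(3)·log₂(P(3)) = -(0.2707)·log₂(0.2707) = 0.51033
H(P) = 0.36390 + 0.16345 + 0.51033 = 1.03768 bits

log₂(3) = 1.58496 bits

D_KL(P||U) = 1.58496 - 1.03768 = 0.54728 ≈ 0.5473 bits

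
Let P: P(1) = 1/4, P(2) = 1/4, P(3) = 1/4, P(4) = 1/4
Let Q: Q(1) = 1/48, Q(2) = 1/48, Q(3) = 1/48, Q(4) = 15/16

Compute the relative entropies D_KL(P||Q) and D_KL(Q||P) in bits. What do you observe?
D_KL(P||Q) = 2.2120 bits, D_KL(Q||P) = 1.5636 bits. The two directions give different values (D_KL(P||Q) exceeds D_KL(Q||P) by 0.6484 bits): KL divergence is asymmetric.

D_KL(P||Q) = Σ P(x) log₂(P(x)/Q(x))

Computing term by term:
  P(1)·log₂(P(1)/Q(1)) = (1/4)·log₂((1/4)/(1/48)) = 0.89624
  P(2)·log₂(P(2)/Q(2)) = (1/4)·log₂((1/4)/(1/48)) = 0.89624
  P(3)·log₂(P(3)/Q(3)) = (1/4)·log₂((1/4)/(1/48)) = 0.89624
  P(4)·log₂(P(4)/Q(4)) = (1/4)·log₂((1/4)/(15/16)) = -0.47672

D_KL(P||Q) = 0.89624 + 0.89624 + 0.89624 - 0.47672 = 2.21200 ≈ 2.2120 bits

D_KL(Q||P) = Σ Q(x) log₂(Q(x)/P(x))

Computing term by term:
  Q(1)·log₂(Q(1)/P(1)) = (1/48)·log₂((1/48)/(1/4)) = -0.07469
  Q(2)·log₂(Q(2)/P(2)) = (1/48)·log₂((1/48)/(1/4)) = -0.07469
  Q(3)·log₂(Q(3)/P(3)) = (1/48)·log₂((1/48)/(1/4)) = -0.07469
  Q(4)·log₂(Q(4)/P(4)) = (15/16)·log₂((15/16)/(1/4)) = 1.78771

D_KL(Q||P) = -0.07469 - 0.07469 - 0.07469 + 1.78771 = 1.56364 ≈ 1.5636 bits

These are NOT equal (difference: 0.6484 bits). KL divergence is asymmetric: D_KL(P||Q) ≠ D_KL(Q||P) in general.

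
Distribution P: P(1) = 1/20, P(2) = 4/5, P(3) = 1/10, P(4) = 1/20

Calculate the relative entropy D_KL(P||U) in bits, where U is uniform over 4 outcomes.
0.9781 bits

U(i) = 1/4 for all i

D_KL(P||U) = Σ P(x) log₂(P(x) / (1/4))
           = Σ P(x) log₂(P(x)) + log₂(4)
           = log₂(4) - H(P)

H(P) = -Σ P(x) log₂(P(x)):
  -P(1)·log₂(P(1)) = -(1/20)·log₂(1/20) = 0.21610
  -P(2)·log₂(P(2)) = -(4/5)·log₂(4/5) = 0.25754
  -P(3)·log₂(P(3)) = -(1/10)·log₂(1/10) = 0.33219
  -P(4)·log₂(P(4)) = -(1/20)·log₂(1/20) = 0.21610
H(P) = 0.21610 + 0.25754 + 0.33219 + 0.21610 = 1.02193 bits

log₂(4) = 2.00000 bits

D_KL(P||U) = 2.00000 - 1.02193 = 0.97807 ≈ 0.9781 bits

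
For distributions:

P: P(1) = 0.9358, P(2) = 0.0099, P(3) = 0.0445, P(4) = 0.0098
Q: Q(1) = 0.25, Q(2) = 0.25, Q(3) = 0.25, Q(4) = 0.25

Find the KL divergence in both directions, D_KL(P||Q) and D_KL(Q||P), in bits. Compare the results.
D_KL(P||Q) = 1.5793 bits, D_KL(Q||P) = 2.4793 bits. D_KL(Q||P) is larger than D_KL(P||Q) by 0.9000 bits; the two directions differ.

D_KL(P||Q) = Σ P(x) log₂(P(x)/Q(x))

Computing term by term:
  P(1)·log₂(P(1)/Q(1)) = 0.9358·log₂(0.9358/0.25) = 1.78202
  P(2)·log₂(P(2)/Q(2)) = 0.0099·log₂(0.0099/0.25) = -0.04612
  P(3)·log₂(P(3)/Q(3)) = 0.0445·log₂(0.0445/0.25) = -0.11081
  P(4)·log₂(P(4)/Q(4)) = 0.0098·log₂(0.0098/0.25) = -0.04580

D_KL(P||Q) = 1.78202 - 0.04612 - 0.11081 - 0.04580 = 1.57929 ≈ 1.5793 bits

D_KL(Q||P) = Σ Q(x) log₂(Q(x)/P(x))

Computing term by term:
  Q(1)·log₂(Q(1)/P(1)) = 0.25·log₂(0.25/0.9358) = -0.47607
  Q(2)·log₂(Q(2)/P(2)) = 0.25·log₂(0.25/0.0099) = 1.16459
  Q(3)·log₂(Q(3)/P(3)) = 0.25·log₂(0.25/0.0445) = 0.62251
  Q(4)·log₂(Q(4)/P(4)) = 0.25·log₂(0.25/0.0098) = 1.16825

D_KL(Q||P) = -0.47607 + 1.16459 + 0.62251 + 1.16825 = 2.47928 ≈ 2.4793 bits

These are NOT equal (difference: 0.9000 bits). KL divergence is asymmetric: D_KL(P||Q) ≠ D_KL(Q||P) in general.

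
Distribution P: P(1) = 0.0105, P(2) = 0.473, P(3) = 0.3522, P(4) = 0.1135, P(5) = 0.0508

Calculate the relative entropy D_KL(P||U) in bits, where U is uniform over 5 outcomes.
0.6371 bits

U(i) = 1/5 for all i

D_KL(P||U) = Σ P(x) log₂(P(x) / (1/5))
           = Σ P(x) log₂(P(x)) + log₂(5)
           = log₂(5) - H(P)

H(P) = -Σ P(x) log₂(P(x)):
  -P(1)·log₂(P(1)) = -(0.0105)·log₂(0.0105) = 0.06902
  -P(2)·log₂(P(2)) = -(0.473)·log₂(0.473) = 0.51088
  -P(3)·log₂(P(3)) = -(0.3522)·log₂(0.3522) = 0.53025
  -P(4)·log₂(P(4)) = -(0.1135)·log₂(0.1135) = 0.35630
  -P(5)·log₂(P(5)) = -(0.0508)·log₂(0.0508) = 0.21839
H(P) = 0.06902 + 0.51088 + 0.53025 + 0.35630 + 0.21839 = 1.68484 bits

log₂(5) = 2.32193 bits

D_KL(P||U) = 2.32193 - 1.68484 = 0.63709 ≈ 0.6371 bits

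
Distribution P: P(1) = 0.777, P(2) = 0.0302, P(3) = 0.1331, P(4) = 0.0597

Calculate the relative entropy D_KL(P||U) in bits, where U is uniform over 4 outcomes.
0.9347 bits

U(i) = 1/4 for all i

D_KL(P||U) = Σ P(x) log₂(P(x) / (1/4))
           = Σ P(x) log₂(P(x)) + log₂(4)
           = log₂(4) - H(P)

H(P) = -Σ P(x) log₂(P(x)):
  -P(1)·log₂(P(1)) = -(0.777)·log₂(0.777) = 0.28284
  -P(2)·log₂(P(2)) = -(0.0302)·log₂(0.0302) = 0.15249
  -P(3)·log₂(P(3)) = -(0.1331)·log₂(0.1331) = 0.38724
  -P(4)·log₂(P(4)) = -(0.0597)·log₂(0.0597) = 0.24275
H(P) = 0.28284 + 0.15249 + 0.38724 + 0.24275 = 1.06532 bits

log₂(4) = 2.00000 bits

D_KL(P||U) = 2.00000 - 1.06532 = 0.93468 ≈ 0.9347 bits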